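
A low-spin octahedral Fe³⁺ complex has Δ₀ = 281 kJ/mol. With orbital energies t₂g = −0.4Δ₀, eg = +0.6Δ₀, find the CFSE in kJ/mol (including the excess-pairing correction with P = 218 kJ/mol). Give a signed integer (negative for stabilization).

Fe sits in group 8; removing 3 electrons leaves Fe³⁺ with 8 − 3 = 5 d electrons.
Electron filling gives t₂g⁵ eg⁰.
The orbital stabilization is -2.0Δ₀ = -2.0 × 281 = -562 kJ/mol.
Pairing penalty: 2 pairs vs 0 in the high-spin reference → 2 extra × P = 436 kJ/mol.
Net CFSE = -562 + 436 = -126 kJ/mol.

-126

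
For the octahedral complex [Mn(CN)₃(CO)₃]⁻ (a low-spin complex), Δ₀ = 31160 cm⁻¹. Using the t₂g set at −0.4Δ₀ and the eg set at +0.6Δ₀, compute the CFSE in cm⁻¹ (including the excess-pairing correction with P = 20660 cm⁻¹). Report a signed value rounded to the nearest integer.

-21000

Ligand charges: 3×(-1) from CN⁻ and 3×(+0) from CO sum to -3; with overall charge -1, Mn is +2.
Mn is in group 7, so Mn²⁺ is d⁵ (7 − 2 = 5).
Electron filling gives t₂g⁵ eg⁰.
CFSE(orbital) = 5×(-0.4Δ₀) + 0×(0.6Δ₀) = -2.0Δ₀; with Δ₀ = 31160 cm⁻¹ that is -62320 cm⁻¹.
High-spin d⁵ would be t₂g³ eg² with 0 pairs; low-spin has 2, so 2 excess pairs cost +2P = +41320 cm⁻¹.
Net CFSE = -62320 + 41320 = -21000 cm⁻¹.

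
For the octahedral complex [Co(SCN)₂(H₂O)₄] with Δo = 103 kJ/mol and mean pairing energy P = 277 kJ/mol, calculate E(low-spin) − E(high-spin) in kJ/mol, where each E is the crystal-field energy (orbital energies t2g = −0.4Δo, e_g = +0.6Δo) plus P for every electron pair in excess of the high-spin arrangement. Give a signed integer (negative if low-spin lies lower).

174

Ligand charges: 2×(-1) from SCN⁻ and 4×(+0) from H₂O sum to -2; with overall charge +0, Co is +2.
Group 9 minus oxidation state +2 gives a d⁷ configuration for Co²⁺.
High-spin d⁷ fills as t2g^5 e_g^2 with CFSE 5(−0.4) + 2(+0.6) = -0.8Δo = -82 kJ/mol.
Low-spin t2g^6 e_g^1 gives -1.8Δo = -185 kJ/mol, but forming 1 extra pair costs 1P = 277 kJ/mol, so E(LS) = -185 + 277 = 92 kJ/mol.
E(LS) − E(HS) = 92 − (-82) = 174 kJ/mol.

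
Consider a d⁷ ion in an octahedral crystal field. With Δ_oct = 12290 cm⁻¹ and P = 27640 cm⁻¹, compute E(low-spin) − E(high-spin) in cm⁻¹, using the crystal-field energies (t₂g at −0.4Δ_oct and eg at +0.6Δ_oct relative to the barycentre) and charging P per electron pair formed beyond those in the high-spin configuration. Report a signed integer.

15350

High-spin d⁷ fills as t₂g⁵ eg² with CFSE 5(−0.4) + 2(+0.6) = -0.8Δ_oct = -9832 cm⁻¹.
Low-spin t₂g⁶ eg¹ gives -1.8Δ_oct = -22122 cm⁻¹, but forming 1 extra pair costs 1P = 27640 cm⁻¹, so E(LS) = -22122 + 27640 = 5518 cm⁻¹.
Thus E(LS) − E(HS) = 15350 cm⁻¹.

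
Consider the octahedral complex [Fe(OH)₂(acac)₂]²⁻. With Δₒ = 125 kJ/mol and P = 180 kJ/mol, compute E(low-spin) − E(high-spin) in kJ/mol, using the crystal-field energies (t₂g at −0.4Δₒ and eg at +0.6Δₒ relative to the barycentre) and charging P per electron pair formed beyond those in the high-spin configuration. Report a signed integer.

110

Ligand charges: 2×(-1) from OH⁻ and 2×(-1) from acac⁻ sum to -4; with overall charge -2, Fe is +2.
Fe sits in group 8; removing 2 electrons leaves Fe²⁺ with 8 − 2 = 6 d electrons.
In the high-spin limit (t₂g⁴ eg²) the orbital term is -0.4Δₒ = -50 kJ/mol, with no excess pairing.
For low-spin the configuration is t₂g⁶ eg⁰: orbital energy -2.4 × 125 = -300 kJ/mol, and 2 additional pairs relative to high-spin add 360 kJ/mol, giving 60 kJ/mol.
Thus E(LS) − E(HS) = 110 kJ/mol.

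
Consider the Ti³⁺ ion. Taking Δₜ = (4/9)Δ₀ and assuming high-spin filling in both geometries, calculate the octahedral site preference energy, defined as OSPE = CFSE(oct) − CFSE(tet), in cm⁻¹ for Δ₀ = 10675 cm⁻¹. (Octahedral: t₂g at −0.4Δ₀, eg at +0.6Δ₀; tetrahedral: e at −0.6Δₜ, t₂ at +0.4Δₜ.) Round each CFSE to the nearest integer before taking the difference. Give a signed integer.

-1423

Group 4 minus oxidation state +3 gives a d¹ configuration for Ti³⁺.
Octahedral (high-spin): t₂g¹ eg⁰, CFSE = 1(−0.4) + 0(+0.6) = -0.4Δ₀ = -0.4 × 10675 = -4270 cm⁻¹.
In a tetrahedral site the filling is e¹ t₂⁰: CFSE(tet) = -0.6Δₜ = -0.6 × (4/9)(10675) = -2847 cm⁻¹.
OSPE = -4270 − (-2847) = -1423 cm⁻¹.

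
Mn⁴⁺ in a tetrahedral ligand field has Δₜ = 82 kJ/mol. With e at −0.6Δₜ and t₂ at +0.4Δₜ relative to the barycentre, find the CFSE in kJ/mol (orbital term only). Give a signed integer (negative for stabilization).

Mn is in group 7, so Mn⁴⁺ is d³ (7 − 4 = 3).
Tetrahedral fields are weak (Δₜ ≈ 4/9 Δₒ), so electrons fill high-spin.
Configuration: e² t₂¹.
Orbital CFSE = 2(-0.6) + 1(0.4) = -0.8Δₜ = -0.8 × 82 = -66 kJ/mol.

-66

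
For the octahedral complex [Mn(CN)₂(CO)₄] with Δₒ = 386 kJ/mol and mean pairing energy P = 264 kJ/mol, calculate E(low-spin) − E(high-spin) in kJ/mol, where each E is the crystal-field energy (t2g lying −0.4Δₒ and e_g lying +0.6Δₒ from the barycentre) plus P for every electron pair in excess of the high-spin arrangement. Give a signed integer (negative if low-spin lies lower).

Ligand charges: 2×(-1) from CN⁻ and 4×(+0) from CO sum to -2; with overall charge +0, Mn is +2.
Group 7 minus oxidation state +2 gives a d⁵ configuration for Mn²⁺.
High-spin: t2g^3 e_g^2, CFSE = 0.0Δₒ = 0 kJ/mol.
Low-spin: t2g^5 e_g^0, orbital CFSE = -2.0Δₒ = -772 kJ/mol; plus 2 excess pairs × P = +528 kJ/mol; total -244 kJ/mol.
E(LS) − E(HS) = -244 − (0) = -244 kJ/mol.

-244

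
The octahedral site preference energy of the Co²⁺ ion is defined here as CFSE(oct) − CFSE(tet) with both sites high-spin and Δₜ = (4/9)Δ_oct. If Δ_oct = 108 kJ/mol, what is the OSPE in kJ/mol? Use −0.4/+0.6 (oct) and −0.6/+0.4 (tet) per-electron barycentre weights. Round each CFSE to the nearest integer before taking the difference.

-28

Co is in group 9, so Co²⁺ is d⁷ (9 − 2 = 7).
In an octahedral site d⁷ (HS) is t₂g⁵ eg², giving CFSE(oct) = -0.8Δ_oct = -86 kJ/mol.
In a tetrahedral site the filling is e⁴ t₂³: CFSE(tet) = -1.2Δₜ = -1.2 × (4/9)(108) = -58 kJ/mol.
OSPE = -86 − (-58) = -28 kJ/mol.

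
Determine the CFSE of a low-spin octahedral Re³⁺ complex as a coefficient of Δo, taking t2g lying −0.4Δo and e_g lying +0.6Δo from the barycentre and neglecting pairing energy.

-1.6 Δo

Re is in group 7, so Re³⁺ is d⁴ (7 − 3 = 4).
Configuration: t2g^4 e_g^0.
CFSE = 4(-0.4Δo) + 0(0.6Δo) = -1.6Δo + 0.0Δo = -1.6Δo.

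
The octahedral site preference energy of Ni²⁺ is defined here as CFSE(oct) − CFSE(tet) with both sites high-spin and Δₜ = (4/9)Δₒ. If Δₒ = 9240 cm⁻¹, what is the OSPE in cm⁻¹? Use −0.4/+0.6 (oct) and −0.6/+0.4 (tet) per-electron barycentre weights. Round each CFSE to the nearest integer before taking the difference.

Ni²⁺: group 10, so d-count = 10 − 2 = 8.
Octahedral high-spin t₂g⁶ eg²: CFSE = -1.2 × 9240 = -11088 cm⁻¹.
In a tetrahedral site the filling is e⁴ t₂⁴: CFSE(tet) = -0.8Δₜ = -0.8 × (4/9)(9240) = -3285 cm⁻¹.
Subtracting, OSPE = -11088 − (-3285) = -7803 cm⁻¹.

-7803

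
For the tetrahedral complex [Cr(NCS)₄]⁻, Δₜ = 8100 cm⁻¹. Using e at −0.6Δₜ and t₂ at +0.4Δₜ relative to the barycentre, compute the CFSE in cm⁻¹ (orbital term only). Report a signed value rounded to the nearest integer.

Each NCS⁻ contributes -1; 4 × (-1) = -4. With overall charge -1, Cr is in the +3 oxidation state.
Group 6 minus oxidation state +3 gives a d³ configuration for Cr³⁺.
Tetrahedral fields are weak (Δₜ ≈ 4/9 Δₒ), so electrons fill high-spin.
The d³ electrons fill as e² t₂¹.
CFSE(orbital) = 2×(-0.6Δₜ) + 1×(0.4Δₜ) = -0.8Δₜ; with Δₜ = 8100 cm⁻¹ that is -6480 cm⁻¹.

-6480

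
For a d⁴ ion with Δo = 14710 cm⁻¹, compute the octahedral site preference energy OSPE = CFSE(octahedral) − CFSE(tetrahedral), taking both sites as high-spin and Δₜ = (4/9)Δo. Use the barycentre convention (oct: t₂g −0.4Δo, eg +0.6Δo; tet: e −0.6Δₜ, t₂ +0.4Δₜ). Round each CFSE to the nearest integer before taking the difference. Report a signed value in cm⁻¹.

Octahedral (high-spin): t₂g³ eg¹, CFSE = 3(−0.4) + 1(+0.6) = -0.6Δo = -0.6 × 14710 = -8826 cm⁻¹.
Tetrahedral: e² t₂², CFSE = 2(−0.6) + 2(+0.4) = -0.4Δₜ = -0.4 × (4/9) × 14710 = -2615 cm⁻¹.
OSPE = CFSE(oct) − CFSE(tet) = -8826 − (-2615) = -6211 cm⁻¹.

-6211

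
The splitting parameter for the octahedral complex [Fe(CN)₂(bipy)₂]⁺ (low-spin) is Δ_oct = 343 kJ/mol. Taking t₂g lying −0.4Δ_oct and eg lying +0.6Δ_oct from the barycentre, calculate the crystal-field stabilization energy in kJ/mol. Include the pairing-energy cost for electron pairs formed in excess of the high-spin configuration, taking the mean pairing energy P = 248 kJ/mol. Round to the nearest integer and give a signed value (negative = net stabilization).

-190

Ligand charges: 2×(-1) from CN⁻ and 2×(+0) from bipy sum to -2; with overall charge +1, Fe is +3.
Fe is in group 8, so Fe³⁺ is d⁵ (8 − 3 = 5).
The d⁵ electrons fill as t₂g⁵ eg⁰.
CFSE(orbital) = 5×(-0.4Δ_oct) + 0×(0.6Δ_oct) = -2.0Δ_oct; with Δ_oct = 343 kJ/mol that is -686 kJ/mol.
Pairing penalty: 2 pairs vs 0 in the high-spin reference → 2 extra × P = 496 kJ/mol.
Overall CFSE = -686 + 496 = -190 kJ/mol.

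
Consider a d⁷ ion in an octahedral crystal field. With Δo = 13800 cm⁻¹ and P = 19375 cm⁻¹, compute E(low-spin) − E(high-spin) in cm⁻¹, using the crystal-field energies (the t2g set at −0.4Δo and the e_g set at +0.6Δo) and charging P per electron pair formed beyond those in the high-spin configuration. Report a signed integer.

5575

High-spin d⁷ fills as t2g^5 e_g^2 with CFSE 5(−0.4) + 2(+0.6) = -0.8Δo = -11040 cm⁻¹.
Low-spin: t2g^6 e_g^1, orbital CFSE = -1.8Δo = -24840 cm⁻¹; plus 1 excess pair × P = +19375 cm⁻¹; total -5465 cm⁻¹.
Thus E(LS) − E(HS) = 5575 cm⁻¹.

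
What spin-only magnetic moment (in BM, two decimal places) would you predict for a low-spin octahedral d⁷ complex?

1.73 BM

Configuration: t₂g⁶ eg¹ → 1 unpaired electron.
μ(spin-only) = √[1(1+2)] = √3 ≈ 1.73 BM.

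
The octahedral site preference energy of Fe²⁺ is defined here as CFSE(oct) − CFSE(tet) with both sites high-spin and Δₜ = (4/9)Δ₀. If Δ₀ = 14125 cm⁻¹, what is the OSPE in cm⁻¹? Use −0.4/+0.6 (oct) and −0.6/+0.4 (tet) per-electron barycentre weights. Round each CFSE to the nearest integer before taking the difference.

-1883

Group 8 minus oxidation state +2 gives a d⁶ configuration for Fe²⁺.
Octahedral high-spin t2g^4 e_g^2: CFSE = -0.4 × 14125 = -5650 cm⁻¹.
Tetrahedral e^3 t2^3 gives -0.6Δₜ = -0.6 × (4/9) × 14125 = -3767 cm⁻¹.
OSPE = -5650 − (-3767) = -1883 cm⁻¹.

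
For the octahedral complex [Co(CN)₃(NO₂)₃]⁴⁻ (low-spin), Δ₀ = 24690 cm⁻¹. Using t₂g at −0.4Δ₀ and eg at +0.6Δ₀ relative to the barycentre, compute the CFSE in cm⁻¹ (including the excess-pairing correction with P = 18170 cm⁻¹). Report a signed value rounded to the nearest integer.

Ligand charges: 3×(-1) from CN⁻ and 3×(-1) from NO₂⁻ sum to -6; with overall charge -4, Co is +2.
Co sits in group 9; removing 2 electrons leaves Co²⁺ with 9 − 2 = 7 d electrons.
The d⁷ electrons fill as t₂g⁶ eg¹.
The orbital stabilization is -1.8Δ₀ = -1.8 × 24690 = -44442 cm⁻¹.
Relative to high-spin t₂g⁵ eg² (2 paired), the low-spin configuration has 1 additional pair, contributing +1 × 18170 = +18170 cm⁻¹.
Combining: -44442 + 18170 = -26272 cm⁻¹.

-26272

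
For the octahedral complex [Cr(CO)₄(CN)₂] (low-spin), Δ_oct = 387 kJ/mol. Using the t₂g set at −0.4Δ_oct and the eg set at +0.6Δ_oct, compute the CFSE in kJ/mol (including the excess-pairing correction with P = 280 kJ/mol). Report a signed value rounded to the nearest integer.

-339

Ligand charges: 4×(+0) from CO and 2×(-1) from CN⁻ sum to -2; with overall charge +0, Cr is +2.
Cr is in group 6, so Cr²⁺ is d⁴ (6 − 2 = 4).
The d⁴ electrons fill as t₂g⁴ eg⁰.
The orbital stabilization is -1.6Δ_oct = -1.6 × 387 = -619 kJ/mol.
High-spin d⁴ would be t₂g³ eg¹ with 0 pairs; low-spin has 1, so 1 excess pair costs +1P = +280 kJ/mol.
Net CFSE = -619 + 280 = -339 kJ/mol.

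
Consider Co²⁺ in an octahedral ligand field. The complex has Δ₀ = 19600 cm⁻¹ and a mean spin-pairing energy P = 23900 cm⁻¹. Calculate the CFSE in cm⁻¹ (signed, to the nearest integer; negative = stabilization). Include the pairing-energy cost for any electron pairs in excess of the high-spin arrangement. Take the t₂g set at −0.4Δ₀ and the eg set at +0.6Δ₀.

Co²⁺: group 9, so d-count = 9 − 2 = 7.
Δ₀ < P, so pairing is avoided: the ground state is high-spin.
That gives t₂g⁵ eg².
Orbital CFSE = -0.8Δ₀ = -0.8 × 19600 = -15680 cm⁻¹.
High-spin has no excess pairs, so no pairing correction applies.

-15680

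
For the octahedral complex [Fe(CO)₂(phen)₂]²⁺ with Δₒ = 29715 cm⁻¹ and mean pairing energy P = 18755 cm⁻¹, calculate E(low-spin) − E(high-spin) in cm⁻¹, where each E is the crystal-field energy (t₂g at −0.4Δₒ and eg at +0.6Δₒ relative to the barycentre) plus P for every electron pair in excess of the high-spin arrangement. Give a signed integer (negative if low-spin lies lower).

Ligand charges: 2×(+0) from CO and 2×(+0) from phen sum to +0; with overall charge +2, Fe is +2.
Fe sits in group 8; removing 2 electrons leaves Fe²⁺ with 8 − 2 = 6 d electrons.
In the high-spin limit (t₂g⁴ eg²) the orbital term is -0.4Δₒ = -11886 cm⁻¹, with no excess pairing.
For low-spin the configuration is t₂g⁶ eg⁰: orbital energy -2.4 × 29715 = -71316 cm⁻¹, and 2 additional pairs relative to high-spin add 37510 cm⁻¹, giving -33806 cm⁻¹.
E(LS) − E(HS) = -33806 − (-11886) = -21920 cm⁻¹.

-21920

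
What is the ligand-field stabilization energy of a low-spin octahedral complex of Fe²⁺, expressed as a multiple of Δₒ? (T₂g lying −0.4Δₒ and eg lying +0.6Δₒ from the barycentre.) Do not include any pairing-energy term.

Fe²⁺: group 8, so d-count = 8 − 2 = 6.
Configuration: t₂g⁶ eg⁰.
CFSE = 6(-0.4Δₒ) + 0(0.6Δₒ) = -2.4Δₒ + 0.0Δₒ = -2.4Δₒ.

-2.4 Δₒ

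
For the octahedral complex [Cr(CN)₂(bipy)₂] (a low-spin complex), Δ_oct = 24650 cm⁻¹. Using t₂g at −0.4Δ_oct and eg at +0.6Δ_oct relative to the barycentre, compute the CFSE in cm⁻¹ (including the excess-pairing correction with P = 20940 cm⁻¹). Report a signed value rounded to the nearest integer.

-18500

Ligand charges: 2×(-1) from CN⁻ and 2×(+0) from bipy sum to -2; with overall charge +0, Cr is +2.
Group 6 minus oxidation state +2 gives a d⁴ configuration for Cr²⁺.
The d⁴ electrons fill as t₂g⁴ eg⁰.
Orbital CFSE = 4(-0.4) + 0(0.6) = -1.6Δ_oct = -1.6 × 24650 = -39440 cm⁻¹.
Relative to high-spin t₂g³ eg¹ (0 paired), the low-spin configuration has 1 additional pair, contributing +1 × 20940 = +20940 cm⁻¹.
Net CFSE = -39440 + 20940 = -18500 cm⁻¹.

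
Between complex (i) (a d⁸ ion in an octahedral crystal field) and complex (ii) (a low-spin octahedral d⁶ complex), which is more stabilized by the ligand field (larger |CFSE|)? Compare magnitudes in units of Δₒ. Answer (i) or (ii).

(ii)

(i): For octahedral d⁸ the high- and low-spin configurations coincide; t₂g⁶ eg², CFSE = -1.2Δₒ.
(ii): t₂g⁶ eg⁰, CFSE = -2.4Δₒ.
So (ii) has the larger |CFSE|.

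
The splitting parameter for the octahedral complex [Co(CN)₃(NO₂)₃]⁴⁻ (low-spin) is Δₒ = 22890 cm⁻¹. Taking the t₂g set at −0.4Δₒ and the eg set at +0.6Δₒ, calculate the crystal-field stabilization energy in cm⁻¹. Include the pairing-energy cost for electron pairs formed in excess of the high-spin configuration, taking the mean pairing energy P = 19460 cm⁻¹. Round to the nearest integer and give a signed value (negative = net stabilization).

-21742

Ligand charges: 3×(-1) from CN⁻ and 3×(-1) from NO₂⁻ sum to -6; with overall charge -4, Co is +2.
Group 9 minus oxidation state +2 gives a d⁷ configuration for Co²⁺.
Electron filling gives t₂g⁶ eg¹.
Orbital CFSE = 6(-0.4) + 1(0.6) = -1.8Δₒ = -1.8 × 22890 = -41202 cm⁻¹.
Relative to high-spin t₂g⁵ eg² (2 paired), the low-spin configuration has 1 additional pair, contributing +1 × 19460 = +19460 cm⁻¹.
Overall CFSE = -41202 + 19460 = -21742 cm⁻¹.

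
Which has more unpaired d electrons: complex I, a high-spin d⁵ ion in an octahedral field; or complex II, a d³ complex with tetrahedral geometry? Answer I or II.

I: t₂g³ eg² → 5 unpaired.
II: With tetrahedral geometry the complex is necessarily high-spin; e² t₂¹ → 3 unpaired.
So I has more unpaired electrons.

I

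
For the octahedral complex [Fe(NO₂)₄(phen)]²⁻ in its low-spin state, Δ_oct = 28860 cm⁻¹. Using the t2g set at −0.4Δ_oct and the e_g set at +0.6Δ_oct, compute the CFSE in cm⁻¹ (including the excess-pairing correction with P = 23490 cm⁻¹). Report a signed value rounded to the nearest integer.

Ligand charges: 4×(-1) from NO₂⁻ and 1×(+0) from phen sum to -4; with overall charge -2, Fe is +2.
Group 8 minus oxidation state +2 gives a d⁶ configuration for Fe²⁺.
The d⁶ electrons fill as t2g^6 e_g^0.
CFSE(orbital) = 6×(-0.4Δ_oct) + 0×(0.6Δ_oct) = -2.4Δ_oct; with Δ_oct = 28860 cm⁻¹ that is -69264 cm⁻¹.
Relative to high-spin t2g^4 e_g^2 (1 paired), the low-spin configuration has 2 additional pairs, contributing +2 × 23490 = +46980 cm⁻¹.
Net CFSE = -69264 + 46980 = -22284 cm⁻¹.

-22284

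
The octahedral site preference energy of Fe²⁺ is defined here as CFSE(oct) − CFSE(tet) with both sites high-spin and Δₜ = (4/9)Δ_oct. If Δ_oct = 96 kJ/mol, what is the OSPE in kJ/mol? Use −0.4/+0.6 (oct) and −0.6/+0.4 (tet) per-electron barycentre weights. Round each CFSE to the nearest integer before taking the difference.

-12

Fe is in group 8, so Fe²⁺ is d⁶ (8 − 2 = 6).
Octahedral (high-spin): t₂g⁴ eg², CFSE = 4(−0.4) + 2(+0.6) = -0.4Δ_oct = -0.4 × 96 = -38 kJ/mol.
Tetrahedral e³ t₂³ gives -0.6Δₜ = -0.6 × (4/9) × 96 = -26 kJ/mol.
Subtracting, OSPE = -38 − (-26) = -12 kJ/mol.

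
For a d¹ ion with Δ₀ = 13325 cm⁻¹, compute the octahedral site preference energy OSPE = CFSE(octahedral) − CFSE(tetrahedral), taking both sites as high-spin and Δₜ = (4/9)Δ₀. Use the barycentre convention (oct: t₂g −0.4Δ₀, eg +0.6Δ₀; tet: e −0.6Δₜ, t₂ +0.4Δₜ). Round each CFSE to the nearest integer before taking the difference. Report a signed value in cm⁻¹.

-1777

Octahedral (high-spin): t2g^1 e_g^0, CFSE = 1(−0.4) + 0(+0.6) = -0.4Δ₀ = -0.4 × 13325 = -5330 cm⁻¹.
Tetrahedral: e^1 t2^0, CFSE = 1(−0.6) + 0(+0.4) = -0.6Δₜ = -0.6 × (4/9) × 13325 = -3553 cm⁻¹.
OSPE = CFSE(oct) − CFSE(tet) = -5330 − (-3553) = -1777 cm⁻¹.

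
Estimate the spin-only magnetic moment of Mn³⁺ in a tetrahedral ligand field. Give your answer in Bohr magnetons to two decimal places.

4.90 Bohr magnetons

Group 7 minus oxidation state +3 gives a d⁴ configuration for Mn³⁺.
Tetrahedral fields are weak (Δₜ ≈ 4/9 Δₒ), so electrons fill high-spin.
Configuration: e² t₂² → 4 unpaired electrons.
μ(spin-only) = √[4(4+2)] = √24 ≈ 4.90 Bohr magnetons.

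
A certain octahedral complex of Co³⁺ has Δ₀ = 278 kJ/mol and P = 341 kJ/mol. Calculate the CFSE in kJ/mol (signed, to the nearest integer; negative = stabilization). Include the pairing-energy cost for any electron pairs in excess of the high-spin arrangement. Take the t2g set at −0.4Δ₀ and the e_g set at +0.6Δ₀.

-111

Co sits in group 9; removing 3 electrons leaves Co³⁺ with 9 − 3 = 6 d electrons.
With Δ₀ < P the complex is high-spin.
Filling d⁶ accordingly: t2g^4 e_g^2.
Orbital CFSE = -0.4Δ₀ = -0.4 × 278 = -111 kJ/mol.
High-spin has no excess pairs, so no pairing correction applies.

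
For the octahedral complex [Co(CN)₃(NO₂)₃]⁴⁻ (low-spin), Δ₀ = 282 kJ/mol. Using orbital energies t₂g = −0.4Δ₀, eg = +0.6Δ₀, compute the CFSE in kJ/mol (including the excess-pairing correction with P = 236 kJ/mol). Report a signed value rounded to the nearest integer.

Ligand charges: 3×(-1) from CN⁻ and 3×(-1) from NO₂⁻ sum to -6; with overall charge -4, Co is +2.
Co²⁺: group 9, so d-count = 9 − 2 = 7.
The d⁷ electrons fill as t₂g⁶ eg¹.
Orbital CFSE = 6(-0.4) + 1(0.6) = -1.8Δ₀ = -1.8 × 282 = -508 kJ/mol.
Pairing penalty: 3 pairs vs 2 in the high-spin reference → 1 extra × P = 236 kJ/mol.
Combining: -508 + 236 = -272 kJ/mol.

-272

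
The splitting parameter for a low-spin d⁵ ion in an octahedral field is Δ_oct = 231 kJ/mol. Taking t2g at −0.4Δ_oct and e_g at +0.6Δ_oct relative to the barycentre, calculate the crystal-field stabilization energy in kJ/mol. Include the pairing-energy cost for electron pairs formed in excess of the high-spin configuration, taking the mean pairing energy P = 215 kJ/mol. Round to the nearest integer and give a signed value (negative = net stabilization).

-32

The d⁵ electrons fill as t2g^5 e_g^0.
CFSE(orbital) = 5×(-0.4Δ_oct) + 0×(0.6Δ_oct) = -2.0Δ_oct; with Δ_oct = 231 kJ/mol that is -462 kJ/mol.
Relative to high-spin t2g^3 e_g^2 (0 paired), the low-spin configuration has 2 additional pairs, contributing +2 × 215 = +430 kJ/mol.
Net CFSE = -462 + 430 = -32 kJ/mol.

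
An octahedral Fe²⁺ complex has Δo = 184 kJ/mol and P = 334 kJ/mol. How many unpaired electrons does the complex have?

Fe is in group 8, so Fe²⁺ is d⁶ (8 − 2 = 6).
With Δo < P the complex is high-spin.
Filling d⁶ accordingly: t₂g⁴ eg².
Unpaired electrons: 4.

4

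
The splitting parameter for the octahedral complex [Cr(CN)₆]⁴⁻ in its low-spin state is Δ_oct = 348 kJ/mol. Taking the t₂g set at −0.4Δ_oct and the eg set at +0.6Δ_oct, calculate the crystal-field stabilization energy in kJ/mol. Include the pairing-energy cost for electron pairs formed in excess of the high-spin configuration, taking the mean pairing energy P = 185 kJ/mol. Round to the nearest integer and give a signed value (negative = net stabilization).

Each CN⁻ contributes -1; 6 × (-1) = -6. With overall charge -4, Cr is in the +2 oxidation state.
Group 6 minus oxidation state +2 gives a d⁴ configuration for Cr²⁺.
Configuration: t₂g⁴ eg⁰.
CFSE(orbital) = 4×(-0.4Δ_oct) + 0×(0.6Δ_oct) = -1.6Δ_oct; with Δ_oct = 348 kJ/mol that is -557 kJ/mol.
Pairing penalty: 1 pair vs 0 in the high-spin reference → 1 extra × P = 185 kJ/mol.
Combining: -557 + 185 = -372 kJ/mol.

-372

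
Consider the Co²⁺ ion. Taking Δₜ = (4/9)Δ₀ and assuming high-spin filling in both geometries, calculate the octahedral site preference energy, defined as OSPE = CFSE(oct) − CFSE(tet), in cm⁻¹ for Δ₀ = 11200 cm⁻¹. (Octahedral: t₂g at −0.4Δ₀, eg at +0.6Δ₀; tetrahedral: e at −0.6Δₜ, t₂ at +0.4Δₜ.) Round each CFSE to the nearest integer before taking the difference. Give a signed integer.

-2987

Co²⁺: group 9, so d-count = 9 − 2 = 7.
Octahedral high-spin t2g^5 e_g^2: CFSE = -0.8 × 11200 = -8960 cm⁻¹.
Tetrahedral e^4 t2^3 gives -1.2Δₜ = -1.2 × (4/9) × 11200 = -5973 cm⁻¹.
Subtracting, OSPE = -8960 − (-5973) = -2987 cm⁻¹.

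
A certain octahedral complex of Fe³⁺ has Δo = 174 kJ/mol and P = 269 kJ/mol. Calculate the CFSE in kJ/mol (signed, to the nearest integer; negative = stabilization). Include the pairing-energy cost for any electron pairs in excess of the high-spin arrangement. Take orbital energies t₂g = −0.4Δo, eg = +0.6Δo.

0

Fe is in group 8, so Fe³⁺ is d⁵ (8 − 3 = 5).
With Δo < P the complex is high-spin.
That gives t₂g³ eg².
Orbital CFSE = 0.0Δo = 0.0 × 174 = 0 kJ/mol.
High-spin has no excess pairs, so no pairing correction applies.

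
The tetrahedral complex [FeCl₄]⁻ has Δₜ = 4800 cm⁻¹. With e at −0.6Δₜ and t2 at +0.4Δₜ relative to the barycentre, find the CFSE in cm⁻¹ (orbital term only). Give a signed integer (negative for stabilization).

0

Each Cl⁻ contributes -1; 4 × (-1) = -4. With overall charge -1, Fe is in the +3 oxidation state.
Group 8 minus oxidation state +3 gives a d⁵ configuration for Fe³⁺.
Tetrahedral fields are weak (Δₜ ≈ 4/9 Δₒ), so electrons fill high-spin.
The d⁵ electrons fill as e^2 t2^3.
The orbital stabilization is 0.0Δₜ = 0.0 × 4800 = 0 cm⁻¹.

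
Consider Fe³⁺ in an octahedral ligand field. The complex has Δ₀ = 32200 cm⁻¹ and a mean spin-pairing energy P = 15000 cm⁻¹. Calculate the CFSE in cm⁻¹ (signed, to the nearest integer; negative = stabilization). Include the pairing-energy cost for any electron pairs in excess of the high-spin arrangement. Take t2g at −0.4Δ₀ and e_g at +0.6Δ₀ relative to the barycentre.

-34400

Group 8 minus oxidation state +3 gives a d⁵ configuration for Fe³⁺.
With Δ₀ > P the complex is low-spin.
Configuration: t2g^5 e_g^0.
Orbital CFSE = -2.0Δ₀ = -2.0 × 32200 = -64400 cm⁻¹.
Excess pairs vs high-spin: 2 − 0 = 2; pairing cost = +30000 cm⁻¹.
Net CFSE = -64400 + 30000 = -34400 cm⁻¹.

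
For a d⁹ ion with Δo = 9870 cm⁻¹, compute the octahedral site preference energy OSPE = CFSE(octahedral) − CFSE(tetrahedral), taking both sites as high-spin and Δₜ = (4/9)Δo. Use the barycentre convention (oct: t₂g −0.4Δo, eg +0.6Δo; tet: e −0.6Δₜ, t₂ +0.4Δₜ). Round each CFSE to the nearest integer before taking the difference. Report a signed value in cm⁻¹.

-4167

In an octahedral site d⁹ (HS) is t2g^6 e_g^3, giving CFSE(oct) = -0.6Δo = -5922 cm⁻¹.
Tetrahedral e^4 t2^5 gives -0.4Δₜ = -0.4 × (4/9) × 9870 = -1755 cm⁻¹.
OSPE = CFSE(oct) − CFSE(tet) = -5922 − (-1755) = -4167 cm⁻¹.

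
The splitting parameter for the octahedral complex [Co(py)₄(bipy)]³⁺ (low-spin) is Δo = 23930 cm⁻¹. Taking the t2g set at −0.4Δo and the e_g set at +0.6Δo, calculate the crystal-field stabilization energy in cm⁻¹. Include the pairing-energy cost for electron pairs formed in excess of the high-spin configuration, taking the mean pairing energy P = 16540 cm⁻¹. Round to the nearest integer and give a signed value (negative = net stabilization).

Ligand charges: 4×(+0) from py and 1×(+0) from bipy sum to +0; with overall charge +3, Co is +3.
Group 9 minus oxidation state +3 gives a d⁶ configuration for Co³⁺.
Electron filling gives t2g^6 e_g^0.
The orbital stabilization is -2.4Δo = -2.4 × 23930 = -57432 cm⁻¹.
Pairing penalty: 3 pairs vs 1 in the high-spin reference → 2 extra × P = 33080 cm⁻¹.
Net CFSE = -57432 + 33080 = -24352 cm⁻¹.

-24352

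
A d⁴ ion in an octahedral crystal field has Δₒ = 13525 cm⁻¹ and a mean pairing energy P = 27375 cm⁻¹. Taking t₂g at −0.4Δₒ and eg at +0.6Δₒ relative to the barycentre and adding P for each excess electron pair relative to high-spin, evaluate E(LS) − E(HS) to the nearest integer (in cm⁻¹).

High-spin: t₂g³ eg¹, CFSE = -0.6Δₒ = -8115 cm⁻¹.
Low-spin: t₂g⁴ eg⁰, orbital CFSE = -1.6Δₒ = -21640 cm⁻¹; plus 1 excess pair × P = +27375 cm⁻¹; total 5735 cm⁻¹.
The difference is 5735 − (-8115) = 13850 cm⁻¹, so high-spin lies lower.

13850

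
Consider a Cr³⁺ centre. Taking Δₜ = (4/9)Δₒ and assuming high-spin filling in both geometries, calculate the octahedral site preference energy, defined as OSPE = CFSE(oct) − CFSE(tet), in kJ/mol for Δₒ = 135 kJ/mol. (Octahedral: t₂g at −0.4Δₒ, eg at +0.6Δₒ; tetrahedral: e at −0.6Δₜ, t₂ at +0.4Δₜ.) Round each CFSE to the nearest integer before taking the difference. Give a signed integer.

Cr sits in group 6; removing 3 electrons leaves Cr³⁺ with 6 − 3 = 3 d electrons.
Octahedral (high-spin): t₂g³ eg⁰, CFSE = 3(−0.4) + 0(+0.6) = -1.2Δₒ = -1.2 × 135 = -162 kJ/mol.
Tetrahedral e² t₂¹ gives -0.8Δₜ = -0.8 × (4/9) × 135 = -48 kJ/mol.
OSPE = -162 − (-48) = -114 kJ/mol.

-114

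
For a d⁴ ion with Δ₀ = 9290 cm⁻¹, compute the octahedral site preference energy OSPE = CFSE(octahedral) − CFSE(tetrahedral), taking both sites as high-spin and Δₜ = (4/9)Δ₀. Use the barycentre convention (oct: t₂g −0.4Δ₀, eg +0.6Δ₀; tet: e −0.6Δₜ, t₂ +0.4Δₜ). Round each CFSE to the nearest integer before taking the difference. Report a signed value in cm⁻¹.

-3922

Octahedral high-spin t₂g³ eg¹: CFSE = -0.6 × 9290 = -5574 cm⁻¹.
In a tetrahedral site the filling is e² t₂²: CFSE(tet) = -0.4Δₜ = -0.4 × (4/9)(9290) = -1652 cm⁻¹.
Subtracting, OSPE = -5574 − (-1652) = -3922 cm⁻¹.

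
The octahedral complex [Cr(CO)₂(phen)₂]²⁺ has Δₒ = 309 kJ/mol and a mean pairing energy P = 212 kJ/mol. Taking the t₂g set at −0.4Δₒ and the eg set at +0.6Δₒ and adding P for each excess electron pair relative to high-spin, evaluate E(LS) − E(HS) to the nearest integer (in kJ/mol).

Ligand charges: 2×(+0) from CO and 2×(+0) from phen sum to +0; with overall charge +2, Cr is +2.
Group 6 minus oxidation state +2 gives a d⁴ configuration for Cr²⁺.
High-spin: t₂g³ eg¹, CFSE = -0.6Δₒ = -185 kJ/mol.
For low-spin the configuration is t₂g⁴ eg⁰: orbital energy -1.6 × 309 = -494 kJ/mol, and 1 additional pair relative to high-spin adds 212 kJ/mol, giving -282 kJ/mol.
E(LS) − E(HS) = -282 − (-185) = -97 kJ/mol.

-97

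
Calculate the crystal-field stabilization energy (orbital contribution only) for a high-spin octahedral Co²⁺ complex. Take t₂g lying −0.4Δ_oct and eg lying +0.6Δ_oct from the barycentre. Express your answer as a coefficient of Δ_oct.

-0.8 Δ_oct

Co²⁺: group 9, so d-count = 9 − 2 = 7.
Configuration: t₂g⁵ eg².
CFSE = 5(-0.4Δ_oct) + 2(0.6Δ_oct) = -2.0Δ_oct + 1.2Δ_oct = -0.8Δ_oct.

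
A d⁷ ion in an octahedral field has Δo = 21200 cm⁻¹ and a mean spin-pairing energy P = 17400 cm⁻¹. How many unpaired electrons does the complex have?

Here Δo > P (21200 > 17400), so the low-spin state is favoured.
That gives t2g^6 e_g^1.
Unpaired electrons: 1.

1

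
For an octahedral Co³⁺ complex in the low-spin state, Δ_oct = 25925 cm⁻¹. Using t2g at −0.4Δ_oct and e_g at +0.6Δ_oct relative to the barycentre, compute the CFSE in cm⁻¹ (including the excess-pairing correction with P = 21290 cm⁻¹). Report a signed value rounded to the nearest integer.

-19640

Co sits in group 9; removing 3 electrons leaves Co³⁺ with 9 − 3 = 6 d electrons.
Configuration: t2g^6 e_g^0.
The orbital stabilization is -2.4Δ_oct = -2.4 × 25925 = -62220 cm⁻¹.
High-spin d⁶ would be t2g^4 e_g^2 with 1 pair; low-spin has 3, so 2 excess pairs cost +2P = +42580 cm⁻¹.
Net CFSE = -62220 + 42580 = -19640 cm⁻¹.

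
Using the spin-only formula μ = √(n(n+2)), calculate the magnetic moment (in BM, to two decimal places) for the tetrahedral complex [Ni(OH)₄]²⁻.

Each OH⁻ contributes -1; 4 × (-1) = -4. With overall charge -2, Ni is in the +2 oxidation state.
Ni is in group 10, so Ni²⁺ is d⁸ (10 − 2 = 8).
With tetrahedral geometry the complex is necessarily high-spin.
Configuration: e^4 t2^4 → 2 unpaired electrons.
μ(spin-only) = √[2(2+2)] = √8 ≈ 2.83 BM.

2.83 BM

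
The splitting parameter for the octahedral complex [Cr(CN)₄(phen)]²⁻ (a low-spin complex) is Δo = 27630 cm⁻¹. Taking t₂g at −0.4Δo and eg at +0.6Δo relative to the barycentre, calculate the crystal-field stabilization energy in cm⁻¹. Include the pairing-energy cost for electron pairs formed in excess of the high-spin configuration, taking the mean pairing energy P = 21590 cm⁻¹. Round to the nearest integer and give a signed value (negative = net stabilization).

Ligand charges: 4×(-1) from CN⁻ and 1×(+0) from phen sum to -4; with overall charge -2, Cr is +2.
Group 6 minus oxidation state +2 gives a d⁴ configuration for Cr²⁺.
Electron filling gives t₂g⁴ eg⁰.
CFSE(orbital) = 4×(-0.4Δo) + 0×(0.6Δo) = -1.6Δo; with Δo = 27630 cm⁻¹ that is -44208 cm⁻¹.
Relative to high-spin t₂g³ eg¹ (0 paired), the low-spin configuration has 1 additional pair, contributing +1 × 21590 = +21590 cm⁻¹.
Overall CFSE = -44208 + 21590 = -22618 cm⁻¹.

-22618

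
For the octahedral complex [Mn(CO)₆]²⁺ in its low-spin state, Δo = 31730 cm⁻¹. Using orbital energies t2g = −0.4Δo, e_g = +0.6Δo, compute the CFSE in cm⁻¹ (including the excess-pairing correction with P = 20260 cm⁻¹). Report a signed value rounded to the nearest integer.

-22940

CO is neutral, so the +2 overall charge sits on Mn: oxidation state +2.
Mn sits in group 7; removing 2 electrons leaves Mn²⁺ with 7 − 2 = 5 d electrons.
Electron filling gives t2g^5 e_g^0.
CFSE(orbital) = 5×(-0.4Δo) + 0×(0.6Δo) = -2.0Δo; with Δo = 31730 cm⁻¹ that is -63460 cm⁻¹.
Relative to high-spin t2g^3 e_g^2 (0 paired), the low-spin configuration has 2 additional pairs, contributing +2 × 20260 = +40520 cm⁻¹.
Overall CFSE = -63460 + 40520 = -22940 cm⁻¹.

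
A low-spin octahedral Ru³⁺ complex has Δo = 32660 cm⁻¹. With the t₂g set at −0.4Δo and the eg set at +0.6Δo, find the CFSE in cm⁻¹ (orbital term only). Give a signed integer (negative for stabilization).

-65320

Ru is in group 8, so Ru³⁺ is d⁵ (8 − 3 = 5).
Configuration: t₂g⁵ eg⁰.
Orbital CFSE = 5(-0.4) + 0(0.6) = -2.0Δo = -2.0 × 32660 = -65320 cm⁻¹.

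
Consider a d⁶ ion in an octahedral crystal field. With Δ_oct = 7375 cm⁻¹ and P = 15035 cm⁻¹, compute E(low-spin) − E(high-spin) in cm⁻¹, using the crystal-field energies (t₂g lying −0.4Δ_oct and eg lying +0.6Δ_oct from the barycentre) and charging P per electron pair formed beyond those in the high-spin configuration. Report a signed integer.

15320

In the high-spin limit (t₂g⁴ eg²) the orbital term is -0.4Δ_oct = -2950 cm⁻¹, with no excess pairing.
Low-spin: t₂g⁶ eg⁰, orbital CFSE = -2.4Δ_oct = -17700 cm⁻¹; plus 2 excess pairs × P = +30070 cm⁻¹; total 12370 cm⁻¹.
Thus E(LS) − E(HS) = 15320 cm⁻¹.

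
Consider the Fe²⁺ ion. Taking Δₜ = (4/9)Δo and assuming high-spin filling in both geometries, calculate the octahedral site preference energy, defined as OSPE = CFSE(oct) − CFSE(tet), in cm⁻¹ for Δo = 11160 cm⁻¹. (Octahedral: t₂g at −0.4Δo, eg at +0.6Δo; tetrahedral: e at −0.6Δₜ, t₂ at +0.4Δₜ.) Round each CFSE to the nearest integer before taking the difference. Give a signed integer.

-1488

Fe sits in group 8; removing 2 electrons leaves Fe²⁺ with 8 − 2 = 6 d electrons.
Octahedral (high-spin): t2g^4 e_g^2, CFSE = 4(−0.4) + 2(+0.6) = -0.4Δo = -0.4 × 11160 = -4464 cm⁻¹.
Tetrahedral: e^3 t2^3, CFSE = 3(−0.6) + 3(+0.4) = -0.6Δₜ = -0.6 × (4/9) × 11160 = -2976 cm⁻¹.
OSPE = -4464 − (-2976) = -1488 cm⁻¹.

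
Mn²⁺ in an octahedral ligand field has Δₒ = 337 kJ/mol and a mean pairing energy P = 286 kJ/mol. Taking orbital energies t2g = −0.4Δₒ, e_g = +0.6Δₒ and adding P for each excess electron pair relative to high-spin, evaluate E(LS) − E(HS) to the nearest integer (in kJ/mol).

Group 7 minus oxidation state +2 gives a d⁵ configuration for Mn²⁺.
High-spin: t2g^3 e_g^2, CFSE = 0.0Δₒ = 0 kJ/mol.
Low-spin: t2g^5 e_g^0, orbital CFSE = -2.0Δₒ = -674 kJ/mol; plus 2 excess pairs × P = +572 kJ/mol; total -102 kJ/mol.
Thus E(LS) − E(HS) = -102 kJ/mol.

-102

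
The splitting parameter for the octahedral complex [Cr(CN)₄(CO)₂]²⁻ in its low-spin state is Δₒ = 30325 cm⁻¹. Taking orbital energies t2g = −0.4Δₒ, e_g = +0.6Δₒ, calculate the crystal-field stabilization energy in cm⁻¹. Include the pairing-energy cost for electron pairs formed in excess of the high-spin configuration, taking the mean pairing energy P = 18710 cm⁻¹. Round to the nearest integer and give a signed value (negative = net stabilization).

-29810

Ligand charges: 4×(-1) from CN⁻ and 2×(+0) from CO sum to -4; with overall charge -2, Cr is +2.
Cr sits in group 6; removing 2 electrons leaves Cr²⁺ with 6 − 2 = 4 d electrons.
Configuration: t2g^4 e_g^0.
The orbital stabilization is -1.6Δₒ = -1.6 × 30325 = -48520 cm⁻¹.
High-spin d⁴ would be t2g^3 e_g^1 with 0 pairs; low-spin has 1, so 1 excess pair costs +1P = +18710 cm⁻¹.
Overall CFSE = -48520 + 18710 = -29810 cm⁻¹.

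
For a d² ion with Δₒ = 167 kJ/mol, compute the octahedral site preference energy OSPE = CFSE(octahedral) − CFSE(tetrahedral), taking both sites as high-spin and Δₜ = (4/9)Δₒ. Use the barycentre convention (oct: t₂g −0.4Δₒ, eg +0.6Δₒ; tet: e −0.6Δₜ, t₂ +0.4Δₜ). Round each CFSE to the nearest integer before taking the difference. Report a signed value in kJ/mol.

Octahedral high-spin t₂g² eg⁰: CFSE = -0.8 × 167 = -134 kJ/mol.
In a tetrahedral site the filling is e² t₂⁰: CFSE(tet) = -1.2Δₜ = -1.2 × (4/9)(167) = -89 kJ/mol.
OSPE = -134 − (-89) = -45 kJ/mol.

-45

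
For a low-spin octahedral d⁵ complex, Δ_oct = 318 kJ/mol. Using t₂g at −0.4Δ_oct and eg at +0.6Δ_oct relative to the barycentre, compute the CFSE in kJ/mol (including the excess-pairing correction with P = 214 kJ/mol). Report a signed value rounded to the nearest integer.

-208

The d⁵ electrons fill as t₂g⁵ eg⁰.
The orbital stabilization is -2.0Δ_oct = -2.0 × 318 = -636 kJ/mol.
High-spin d⁵ would be t₂g³ eg² with 0 pairs; low-spin has 2, so 2 excess pairs cost +2P = +428 kJ/mol.
Combining: -636 + 428 = -208 kJ/mol.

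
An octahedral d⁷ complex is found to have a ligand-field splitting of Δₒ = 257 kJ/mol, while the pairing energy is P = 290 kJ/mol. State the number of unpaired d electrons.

With Δₒ < P the complex is high-spin.
That gives t₂g⁵ eg².
Unpaired electrons: 3.

3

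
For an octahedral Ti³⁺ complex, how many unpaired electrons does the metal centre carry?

Ti sits in group 4; removing 3 electrons leaves Ti³⁺ with 4 − 3 = 1 d electrons.
For octahedral d¹ the high- and low-spin configurations coincide.
Configuration: t₂g¹ eg⁰, giving 1 unpaired electron.

1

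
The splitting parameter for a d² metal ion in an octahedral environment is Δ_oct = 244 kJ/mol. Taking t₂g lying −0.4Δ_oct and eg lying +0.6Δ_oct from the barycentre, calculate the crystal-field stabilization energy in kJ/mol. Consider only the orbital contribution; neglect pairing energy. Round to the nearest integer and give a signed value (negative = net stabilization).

For octahedral d² the high- and low-spin configurations coincide.
The d² electrons fill as t₂g² eg⁰.
The orbital stabilization is -0.8Δ_oct = -0.8 × 244 = -195 kJ/mol.

-195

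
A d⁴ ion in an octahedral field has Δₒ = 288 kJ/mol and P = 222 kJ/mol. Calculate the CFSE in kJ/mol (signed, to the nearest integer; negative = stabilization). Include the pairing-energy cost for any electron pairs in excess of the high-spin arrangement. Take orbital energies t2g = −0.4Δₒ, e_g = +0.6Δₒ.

Here Δₒ > P (288 > 222), so the low-spin state is favoured.
Configuration: t2g^4 e_g^0.
Orbital CFSE = -1.6Δₒ = -1.6 × 288 = -461 kJ/mol.
Excess pairs vs high-spin: 1 − 0 = 1; pairing cost = +222 kJ/mol.
Net CFSE = -461 + 222 = -239 kJ/mol.

-239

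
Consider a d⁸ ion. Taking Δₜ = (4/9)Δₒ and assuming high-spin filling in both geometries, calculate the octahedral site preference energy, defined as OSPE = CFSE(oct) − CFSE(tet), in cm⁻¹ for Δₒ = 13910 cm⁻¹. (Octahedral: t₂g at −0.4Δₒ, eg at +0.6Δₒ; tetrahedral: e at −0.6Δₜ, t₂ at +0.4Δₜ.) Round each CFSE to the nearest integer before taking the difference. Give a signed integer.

-11746

Octahedral high-spin t2g^6 e_g^2: CFSE = -1.2 × 13910 = -16692 cm⁻¹.
Tetrahedral: e^4 t2^4, CFSE = 4(−0.6) + 4(+0.4) = -0.8Δₜ = -0.8 × (4/9) × 13910 = -4946 cm⁻¹.
OSPE = -16692 − (-4946) = -11746 cm⁻¹.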